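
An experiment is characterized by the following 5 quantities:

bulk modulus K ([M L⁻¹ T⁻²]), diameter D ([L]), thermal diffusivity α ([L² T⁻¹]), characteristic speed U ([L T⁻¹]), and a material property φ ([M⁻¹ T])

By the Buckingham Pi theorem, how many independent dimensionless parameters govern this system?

There are 5 variables and 3 base dimensions (M, L, T).
The dimension matrix has rank 3.
Independent dimensionless groups: 5 − 3 = 2.

2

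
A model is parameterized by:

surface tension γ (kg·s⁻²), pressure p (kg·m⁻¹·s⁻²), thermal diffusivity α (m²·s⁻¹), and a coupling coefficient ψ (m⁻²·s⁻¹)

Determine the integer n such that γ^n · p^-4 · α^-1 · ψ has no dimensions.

4

Balance the M exponent: (1)·n from γ, plus −4·(1) − (0) + (0) = -4 from the rest, must sum to zero.
n − 4 = 0, so n = 4.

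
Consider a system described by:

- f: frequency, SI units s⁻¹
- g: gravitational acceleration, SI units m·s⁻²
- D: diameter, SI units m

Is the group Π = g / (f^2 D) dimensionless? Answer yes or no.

Sum the exponent of each base dimension across the product:
  M: −2·[f]_M + [g]_M − [D]_M = −2·(0) + (0) − (0) = 0
  L: −2·[f]_L + [g]_L − [D]_L = −2·(0) + (1) − (1) = 0
  T: −2·[f]_T + [g]_T − [D]_T = −2·(-1) + (-2) − (0) = 0
  Θ: −2·[f]_Θ + [g]_Θ − [D]_Θ = −2·(0) + (0) − (0) = 0
  N: −2·[f]_N + [g]_N − [D]_N = −2·(0) + (0) − (0) = 0
All base exponents vanish — dimensionless.

yes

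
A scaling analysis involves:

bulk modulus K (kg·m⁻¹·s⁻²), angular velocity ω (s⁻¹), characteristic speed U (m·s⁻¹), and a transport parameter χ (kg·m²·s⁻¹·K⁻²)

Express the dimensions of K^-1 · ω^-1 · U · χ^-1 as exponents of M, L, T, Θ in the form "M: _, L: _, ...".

Collect each base-dimension exponent across the product:
  M: −(1) − (0) + (0) − (1) = -2
  L: −(-1) − (0) + (1) − (2) = 0
  T: −(-2) − (-1) + (-1) − (-1) = 3
  Θ: −(0) − (0) + (0) − (-2) = 2
So the dimensions are [M⁻² T³ Θ²].

M: -2, L: 0, T: 3, Θ: 2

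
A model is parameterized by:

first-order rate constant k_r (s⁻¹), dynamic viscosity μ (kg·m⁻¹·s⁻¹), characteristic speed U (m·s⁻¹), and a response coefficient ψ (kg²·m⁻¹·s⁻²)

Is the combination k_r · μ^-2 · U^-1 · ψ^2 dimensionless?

Sum the exponent of each base dimension across the product:
  M: [k_r]_M − 2·[μ]_M − [U]_M + 2·[ψ]_M = (0) − 2·(1) − (0) + 2·(2) = 2
  L: [k_r]_L − 2·[μ]_L − [U]_L + 2·[ψ]_L = (0) − 2·(-1) − (1) + 2·(-1) = -1
  T: [k_r]_T − 2·[μ]_T − [U]_T + 2·[ψ]_T = (-1) − 2·(-1) − (-1) + 2·(-2) = -2
Net dimensions [M² L⁻¹ T⁻²] ≠ [1] — not dimensionless.

no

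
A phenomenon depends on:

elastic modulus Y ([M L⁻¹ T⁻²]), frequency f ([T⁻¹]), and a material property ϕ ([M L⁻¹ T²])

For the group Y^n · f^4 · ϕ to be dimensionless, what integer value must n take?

-1

Balance the M exponent: (1)·n from Y, plus 4·(0) + (1) = 1 from the rest, must sum to zero.
n + 1 = 0, so n = -1.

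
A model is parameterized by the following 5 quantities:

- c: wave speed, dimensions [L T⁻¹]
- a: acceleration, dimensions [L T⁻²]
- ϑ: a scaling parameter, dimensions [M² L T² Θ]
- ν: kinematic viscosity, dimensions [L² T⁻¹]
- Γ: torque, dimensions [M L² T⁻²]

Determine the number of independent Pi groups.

1

There are 5 variables and 4 base dimensions (M, L, T, Θ).
The dimension matrix has rank 4.
Independent dimensionless groups: 5 − 4 = 1.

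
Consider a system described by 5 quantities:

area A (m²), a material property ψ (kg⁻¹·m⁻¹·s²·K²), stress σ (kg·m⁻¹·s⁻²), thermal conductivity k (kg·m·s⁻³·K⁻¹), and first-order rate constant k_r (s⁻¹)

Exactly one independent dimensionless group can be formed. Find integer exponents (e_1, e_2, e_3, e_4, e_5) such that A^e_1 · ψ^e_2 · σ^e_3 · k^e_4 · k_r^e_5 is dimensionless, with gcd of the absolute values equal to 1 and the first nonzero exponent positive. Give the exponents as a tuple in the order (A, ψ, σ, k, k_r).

(1, -1, 1, -2, 2)

M: e_1·(0) + e_2·(-1) + e_3·(1) + e_4·(1) + e_5·(0) = 0
L: e_1·(2) + e_2·(-1) + e_3·(-1) + e_4·(1) + e_5·(0) = 0
T: e_1·(0) + e_2·(2) + e_3·(-2) + e_4·(-3) + e_5·(-1) = 0
Θ: e_1·(0) + e_2·(2) + e_3·(0) + e_4·(-1) + e_5·(0) = 0
Solving this homogeneous linear system for the smallest-integer solution (first nonzero entry positive) gives (1, -1, 1, -2, 2).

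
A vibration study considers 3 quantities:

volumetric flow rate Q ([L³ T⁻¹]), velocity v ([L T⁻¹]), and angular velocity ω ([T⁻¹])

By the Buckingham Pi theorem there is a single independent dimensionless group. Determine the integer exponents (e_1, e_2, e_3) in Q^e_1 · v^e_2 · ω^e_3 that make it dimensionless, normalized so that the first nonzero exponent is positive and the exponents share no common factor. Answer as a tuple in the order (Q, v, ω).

(1, -3, 2)

L: e_1·(3) + e_2·(1) + e_3·(0) = 0
T: e_1·(-1) + e_2·(-1) + e_3·(-1) = 0
Solving this homogeneous linear system for the smallest-integer solution (first nonzero entry positive) gives (1, -3, 2).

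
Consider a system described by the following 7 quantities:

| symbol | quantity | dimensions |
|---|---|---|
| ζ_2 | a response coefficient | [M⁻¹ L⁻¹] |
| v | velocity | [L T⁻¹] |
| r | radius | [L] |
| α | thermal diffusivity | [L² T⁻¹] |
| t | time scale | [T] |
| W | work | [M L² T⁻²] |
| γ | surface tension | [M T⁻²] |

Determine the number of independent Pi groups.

There are 7 variables and 3 base dimensions (M, L, T).
The dimension matrix has rank 3.
Independent dimensionless groups: 7 − 3 = 4.

4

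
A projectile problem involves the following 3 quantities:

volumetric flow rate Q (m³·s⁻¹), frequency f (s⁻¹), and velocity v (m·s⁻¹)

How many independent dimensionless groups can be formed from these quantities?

There are 3 variables and 2 base dimensions (L, T).
The dimension matrix has rank 2.
Independent dimensionless groups: 3 − 2 = 1.

1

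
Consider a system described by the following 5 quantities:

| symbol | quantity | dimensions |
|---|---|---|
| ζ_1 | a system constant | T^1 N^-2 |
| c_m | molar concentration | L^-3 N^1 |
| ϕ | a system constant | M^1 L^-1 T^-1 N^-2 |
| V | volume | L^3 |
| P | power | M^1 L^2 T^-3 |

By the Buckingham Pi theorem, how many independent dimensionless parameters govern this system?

There are 5 variables and 4 base dimensions (M, L, T, N).
The dimension matrix has rank 4.
Independent dimensionless groups: 5 − 4 = 1.

1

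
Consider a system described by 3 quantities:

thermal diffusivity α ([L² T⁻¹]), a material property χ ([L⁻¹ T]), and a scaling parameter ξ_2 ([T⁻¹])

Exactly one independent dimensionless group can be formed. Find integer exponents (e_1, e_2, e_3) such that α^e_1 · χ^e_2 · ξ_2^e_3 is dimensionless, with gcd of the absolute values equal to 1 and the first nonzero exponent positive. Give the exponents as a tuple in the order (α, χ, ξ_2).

(1, 2, 1)

L: e_1·(2) + e_2·(-1) + e_3·(0) = 0
T: e_1·(-1) + e_2·(1) + e_3·(-1) = 0
Solving this homogeneous linear system for the smallest-integer solution (first nonzero entry positive) gives (1, 2, 1).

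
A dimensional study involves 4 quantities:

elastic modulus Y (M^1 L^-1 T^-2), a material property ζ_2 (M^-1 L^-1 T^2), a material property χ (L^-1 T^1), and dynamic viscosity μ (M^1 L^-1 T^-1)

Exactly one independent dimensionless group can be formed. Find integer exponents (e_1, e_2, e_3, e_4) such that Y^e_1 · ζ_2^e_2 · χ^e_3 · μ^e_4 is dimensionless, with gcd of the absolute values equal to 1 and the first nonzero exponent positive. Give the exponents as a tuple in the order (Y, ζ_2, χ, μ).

M: e_1·(1) + e_2·(-1) + e_3·(0) + e_4·(1) = 0
L: e_1·(-1) + e_2·(-1) + e_3·(-1) + e_4·(-1) = 0
T: e_1·(-2) + e_2·(2) + e_3·(1) + e_4·(-1) = 0
Solving this homogeneous linear system for the smallest-integer solution (first nonzero entry positive) gives (1, -1, 2, -2).

(1, -1, 2, -2)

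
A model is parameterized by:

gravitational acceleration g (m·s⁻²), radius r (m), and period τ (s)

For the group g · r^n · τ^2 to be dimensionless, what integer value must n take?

-1

Balance the L exponent: (1)·n from r, plus (1) + 2·(0) = 1 from the rest, must sum to zero.
n + 1 = 0, so n = -1.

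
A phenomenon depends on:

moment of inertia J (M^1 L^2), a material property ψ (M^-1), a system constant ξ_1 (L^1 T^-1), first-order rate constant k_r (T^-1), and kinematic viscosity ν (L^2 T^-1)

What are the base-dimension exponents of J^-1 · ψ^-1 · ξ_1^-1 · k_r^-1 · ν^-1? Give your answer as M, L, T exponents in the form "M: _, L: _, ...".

Collect each base-dimension exponent across the product:
  M: −(1) − (-1) − (0) − (0) − (0) = 0
  L: −(2) − (0) − (1) − (0) − (2) = -5
  T: −(0) − (0) − (-1) − (-1) − (-1) = 3
So the dimensions are [L⁻⁵ T³].

M: 0, L: -5, T: 3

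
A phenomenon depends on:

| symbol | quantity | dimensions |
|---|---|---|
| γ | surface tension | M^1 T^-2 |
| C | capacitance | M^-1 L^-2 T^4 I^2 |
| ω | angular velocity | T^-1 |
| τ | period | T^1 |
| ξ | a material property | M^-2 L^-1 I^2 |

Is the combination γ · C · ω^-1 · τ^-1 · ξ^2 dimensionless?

no

Sum the exponent of each base dimension across the product:
  M: [γ]_M + [C]_M − [ω]_M − [τ]_M + 2·[ξ]_M = (1) + (-1) − (0) − (0) + 2·(-2) = -4
  L: [γ]_L + [C]_L − [ω]_L − [τ]_L + 2·[ξ]_L = (0) + (-2) − (0) − (0) + 2·(-1) = -4
  T: [γ]_T + [C]_T − [ω]_T − [τ]_T + 2·[ξ]_T = (-2) + (4) − (-1) − (1) + 2·(0) = 2
  I: [γ]_I + [C]_I − [ω]_I − [τ]_I + 2·[ξ]_I = (0) + (2) − (0) − (0) + 2·(2) = 6
Net dimensions [M⁻⁴ L⁻⁴ T² I⁶] ≠ [1] — not dimensionless.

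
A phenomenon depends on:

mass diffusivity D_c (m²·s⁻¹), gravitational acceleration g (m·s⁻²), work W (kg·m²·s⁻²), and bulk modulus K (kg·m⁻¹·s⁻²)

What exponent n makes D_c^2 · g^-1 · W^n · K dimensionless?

-1

Balance the M exponent: (1)·n from W, plus 2·(0) − (0) + (1) = 1 from the rest, must sum to zero.
n + 1 = 0, so n = -1.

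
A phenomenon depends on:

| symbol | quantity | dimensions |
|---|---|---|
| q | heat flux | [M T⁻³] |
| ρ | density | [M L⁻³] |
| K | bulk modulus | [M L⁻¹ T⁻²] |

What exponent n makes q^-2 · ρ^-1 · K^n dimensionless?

Balance the M exponent: (1)·n from K, plus −2·(1) − (1) = -3 from the rest, must sum to zero.
n − 3 = 0, so n = 3.

3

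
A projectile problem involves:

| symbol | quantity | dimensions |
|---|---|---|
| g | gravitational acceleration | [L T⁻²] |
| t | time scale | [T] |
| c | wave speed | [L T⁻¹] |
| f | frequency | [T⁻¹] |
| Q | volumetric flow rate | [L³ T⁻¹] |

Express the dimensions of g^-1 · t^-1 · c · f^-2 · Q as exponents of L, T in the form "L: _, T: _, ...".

Collect each base-dimension exponent across the product:
  L: −(1) − (0) + (1) − 2·(0) + (3) = 3
  T: −(-2) − (1) + (-1) − 2·(-1) + (-1) = 1
So the dimensions are [L³ T].

L: 3, T: 1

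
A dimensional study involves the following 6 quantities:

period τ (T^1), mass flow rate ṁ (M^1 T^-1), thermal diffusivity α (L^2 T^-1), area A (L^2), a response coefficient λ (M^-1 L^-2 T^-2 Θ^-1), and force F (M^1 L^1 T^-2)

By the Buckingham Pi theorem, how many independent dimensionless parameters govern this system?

2

There are 6 variables and 4 base dimensions (M, L, T, Θ).
The dimension matrix has rank 4.
Independent dimensionless groups: 6 − 4 = 2.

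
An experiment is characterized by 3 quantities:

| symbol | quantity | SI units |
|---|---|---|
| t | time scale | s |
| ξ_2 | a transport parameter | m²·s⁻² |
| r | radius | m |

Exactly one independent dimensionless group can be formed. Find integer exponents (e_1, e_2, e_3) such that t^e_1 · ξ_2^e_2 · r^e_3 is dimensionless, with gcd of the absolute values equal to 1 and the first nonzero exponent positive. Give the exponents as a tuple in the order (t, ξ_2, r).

(2, 1, -2)

L: e_1·(0) + e_2·(2) + e_3·(1) = 0
T: e_1·(1) + e_2·(-2) + e_3·(0) = 0
Solving this homogeneous linear system for the smallest-integer solution (first nonzero entry positive) gives (2, 1, -2).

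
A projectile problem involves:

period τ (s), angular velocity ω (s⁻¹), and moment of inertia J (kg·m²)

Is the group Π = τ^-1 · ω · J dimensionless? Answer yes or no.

no

Sum the exponent of each base dimension across the product:
  M: −[τ]_M + [ω]_M + [J]_M = −(0) + (0) + (1) = 1
  L: −[τ]_L + [ω]_L + [J]_L = −(0) + (0) + (2) = 2
  T: −[τ]_T + [ω]_T + [J]_T = −(1) + (-1) + (0) = -2
Net dimensions [M L² T⁻²] ≠ [1] — not dimensionless.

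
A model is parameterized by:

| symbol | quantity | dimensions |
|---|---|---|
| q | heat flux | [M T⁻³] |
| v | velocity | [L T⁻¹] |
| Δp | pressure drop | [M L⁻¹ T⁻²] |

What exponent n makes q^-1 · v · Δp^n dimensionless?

1

Balance the M exponent: (1)·n from Δp, plus −(1) + (0) = -1 from the rest, must sum to zero.
n − 1 = 0, so n = 1.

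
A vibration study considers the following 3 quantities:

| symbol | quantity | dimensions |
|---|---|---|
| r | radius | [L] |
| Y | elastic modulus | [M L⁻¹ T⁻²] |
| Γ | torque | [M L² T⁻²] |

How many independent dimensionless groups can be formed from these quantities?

1

There are 3 variables and 3 base dimensions (M, L, T).
The dimension matrix has rank 2 (less than 3: the dimension vectors are linearly dependent).
Independent dimensionless groups: 3 − 2 = 1.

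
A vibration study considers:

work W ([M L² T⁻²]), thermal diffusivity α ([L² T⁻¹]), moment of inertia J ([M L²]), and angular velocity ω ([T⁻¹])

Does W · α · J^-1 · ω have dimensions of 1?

Sum the exponent of each base dimension across the product:
  M: [W]_M + [α]_M − [J]_M + [ω]_M = (1) + (0) − (1) + (0) = 0
  L: [W]_L + [α]_L − [J]_L + [ω]_L = (2) + (2) − (2) + (0) = 2
  T: [W]_T + [α]_T − [J]_T + [ω]_T = (-2) + (-1) − (0) + (-1) = -4
Net dimensions [L² T⁻⁴] ≠ [1] — not dimensionless.

no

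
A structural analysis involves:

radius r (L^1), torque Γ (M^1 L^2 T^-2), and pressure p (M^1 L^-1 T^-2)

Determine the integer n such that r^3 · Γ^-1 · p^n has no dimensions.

1

Balance the M exponent: (1)·n from p, plus 3·(0) − (1) = -1 from the rest, must sum to zero.
n − 1 = 0, so n = 1.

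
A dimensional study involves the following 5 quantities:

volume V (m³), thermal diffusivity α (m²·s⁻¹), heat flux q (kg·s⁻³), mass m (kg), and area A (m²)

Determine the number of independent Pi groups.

2

There are 5 variables and 3 base dimensions (M, L, T).
The dimension matrix has rank 3.
Independent dimensionless groups: 5 − 3 = 2.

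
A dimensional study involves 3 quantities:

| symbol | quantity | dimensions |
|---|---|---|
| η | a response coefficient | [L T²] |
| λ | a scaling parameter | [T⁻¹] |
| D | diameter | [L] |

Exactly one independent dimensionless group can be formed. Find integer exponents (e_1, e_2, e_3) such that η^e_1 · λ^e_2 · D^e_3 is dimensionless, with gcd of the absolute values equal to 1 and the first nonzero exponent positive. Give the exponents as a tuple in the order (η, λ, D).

L: e_1·(1) + e_2·(0) + e_3·(1) = 0
T: e_1·(2) + e_2·(-1) + e_3·(0) = 0
Solving this homogeneous linear system for the smallest-integer solution (first nonzero entry positive) gives (1, 2, -1).

(1, 2, -1)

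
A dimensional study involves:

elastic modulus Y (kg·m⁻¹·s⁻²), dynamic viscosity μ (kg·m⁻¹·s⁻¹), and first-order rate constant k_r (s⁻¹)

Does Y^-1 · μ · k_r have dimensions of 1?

Sum the exponent of each base dimension across the product:
  M: −[Y]_M + [μ]_M + [k_r]_M = −(1) + (1) + (0) = 0
  L: −[Y]_L + [μ]_L + [k_r]_L = −(-1) + (-1) + (0) = 0
  T: −[Y]_T + [μ]_T + [k_r]_T = −(-2) + (-1) + (-1) = 0
  I: −[Y]_I + [μ]_I + [k_r]_I = −(0) + (0) + (0) = 0
All base exponents vanish — dimensionless.

yes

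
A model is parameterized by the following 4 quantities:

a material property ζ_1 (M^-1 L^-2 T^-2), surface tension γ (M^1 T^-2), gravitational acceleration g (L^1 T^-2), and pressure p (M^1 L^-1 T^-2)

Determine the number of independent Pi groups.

1

There are 4 variables and 3 base dimensions (M, L, T).
The dimension matrix has rank 3.
Independent dimensionless groups: 4 − 3 = 1.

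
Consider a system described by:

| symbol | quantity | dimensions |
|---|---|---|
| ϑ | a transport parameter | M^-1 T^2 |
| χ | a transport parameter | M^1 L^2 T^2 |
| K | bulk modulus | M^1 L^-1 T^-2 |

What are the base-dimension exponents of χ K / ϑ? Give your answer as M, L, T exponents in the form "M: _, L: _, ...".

Collect each base-dimension exponent across the product:
  M: −(-1) + (1) + (1) = 3
  L: −(0) + (2) + (-1) = 1
  T: −(2) + (2) + (-2) = -2
So the dimensions are [M³ L T⁻²].

M: 3, L: 1, T: -2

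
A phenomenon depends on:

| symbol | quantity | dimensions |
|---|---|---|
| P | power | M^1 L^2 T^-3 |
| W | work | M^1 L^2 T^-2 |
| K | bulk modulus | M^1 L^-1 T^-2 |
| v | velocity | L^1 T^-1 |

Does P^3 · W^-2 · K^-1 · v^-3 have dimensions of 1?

yes

Sum the exponent of each base dimension across the product:
  M: 3·[P]_M − 2·[W]_M − [K]_M − 3·[v]_M = 3·(1) − 2·(1) − (1) − 3·(0) = 0
  L: 3·[P]_L − 2·[W]_L − [K]_L − 3·[v]_L = 3·(2) − 2·(2) − (-1) − 3·(1) = 0
  T: 3·[P]_T − 2·[W]_T − [K]_T − 3·[v]_T = 3·(-3) − 2·(-2) − (-2) − 3·(-1) = 0
All base exponents vanish — dimensionless.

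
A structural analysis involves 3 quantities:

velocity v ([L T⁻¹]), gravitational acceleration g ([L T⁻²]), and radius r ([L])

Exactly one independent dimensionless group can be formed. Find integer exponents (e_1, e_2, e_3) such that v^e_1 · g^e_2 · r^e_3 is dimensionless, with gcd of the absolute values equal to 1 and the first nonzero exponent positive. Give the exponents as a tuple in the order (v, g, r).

(2, -1, -1)

L: e_1·(1) + e_2·(1) + e_3·(1) = 0
T: e_1·(-1) + e_2·(-2) + e_3·(0) = 0
Solving this homogeneous linear system for the smallest-integer solution (first nonzero entry positive) gives (2, -1, -1).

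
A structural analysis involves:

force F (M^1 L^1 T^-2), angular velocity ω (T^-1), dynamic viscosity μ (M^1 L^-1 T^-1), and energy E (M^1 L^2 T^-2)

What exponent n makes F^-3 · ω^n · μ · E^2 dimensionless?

1

Balance the T exponent: (-1)·n from ω, plus −3·(-2) + (-1) + 2·(-2) = 1 from the rest, must sum to zero.
−n + 1 = 0, so n = 1.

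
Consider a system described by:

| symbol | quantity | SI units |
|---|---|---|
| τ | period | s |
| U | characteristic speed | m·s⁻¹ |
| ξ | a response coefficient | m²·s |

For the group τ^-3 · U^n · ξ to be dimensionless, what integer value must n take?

Balance the L exponent: (1)·n from U, plus −3·(0) + (2) = 2 from the rest, must sum to zero.
n + 2 = 0, so n = -2.

-2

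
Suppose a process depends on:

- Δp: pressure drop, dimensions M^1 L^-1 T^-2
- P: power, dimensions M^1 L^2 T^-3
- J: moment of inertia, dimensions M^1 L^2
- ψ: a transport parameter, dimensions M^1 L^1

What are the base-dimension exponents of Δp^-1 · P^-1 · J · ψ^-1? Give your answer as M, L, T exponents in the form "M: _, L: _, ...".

Collect each base-dimension exponent across the product:
  M: −(1) − (1) + (1) − (1) = -2
  L: −(-1) − (2) + (2) − (1) = 0
  T: −(-2) − (-3) + (0) − (0) = 5
So the dimensions are [M⁻² T⁵].

M: -2, L: 0, T: 5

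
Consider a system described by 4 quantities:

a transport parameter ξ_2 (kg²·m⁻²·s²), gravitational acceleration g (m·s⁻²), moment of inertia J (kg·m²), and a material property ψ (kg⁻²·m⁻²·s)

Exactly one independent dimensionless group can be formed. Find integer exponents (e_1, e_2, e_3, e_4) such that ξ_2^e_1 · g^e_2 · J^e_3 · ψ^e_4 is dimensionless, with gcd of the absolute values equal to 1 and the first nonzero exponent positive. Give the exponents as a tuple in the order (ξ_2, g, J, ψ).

M: e_1·(2) + e_2·(0) + e_3·(1) + e_4·(-2) = 0
L: e_1·(-2) + e_2·(1) + e_3·(2) + e_4·(-2) = 0
T: e_1·(2) + e_2·(-2) + e_3·(0) + e_4·(1) = 0
Solving this homogeneous linear system for the smallest-integer solution (first nonzero entry positive) gives (1, 2, 2, 2).

(1, 2, 2, 2)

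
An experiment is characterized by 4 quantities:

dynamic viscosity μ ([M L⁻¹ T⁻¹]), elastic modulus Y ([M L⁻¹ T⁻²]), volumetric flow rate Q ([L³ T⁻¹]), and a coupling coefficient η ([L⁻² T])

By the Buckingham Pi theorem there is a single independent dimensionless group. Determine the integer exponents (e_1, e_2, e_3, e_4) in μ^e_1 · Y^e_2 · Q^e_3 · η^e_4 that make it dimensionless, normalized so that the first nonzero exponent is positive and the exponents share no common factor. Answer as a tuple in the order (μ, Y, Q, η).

(1, -1, -2, -3)

M: e_1·(1) + e_2·(1) + e_3·(0) + e_4·(0) = 0
L: e_1·(-1) + e_2·(-1) + e_3·(3) + e_4·(-2) = 0
T: e_1·(-1) + e_2·(-2) + e_3·(-1) + e_4·(1) = 0
Solving this homogeneous linear system for the smallest-integer solution (first nonzero entry positive) gives (1, -1, -2, -3).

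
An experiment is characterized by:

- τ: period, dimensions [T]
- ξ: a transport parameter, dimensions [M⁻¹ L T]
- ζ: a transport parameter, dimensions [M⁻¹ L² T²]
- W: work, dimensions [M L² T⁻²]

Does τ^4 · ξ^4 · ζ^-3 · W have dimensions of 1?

Sum the exponent of each base dimension across the product:
  M: 4·[τ]_M + 4·[ξ]_M − 3·[ζ]_M + [W]_M = 4·(0) + 4·(-1) − 3·(-1) + (1) = 0
  L: 4·[τ]_L + 4·[ξ]_L − 3·[ζ]_L + [W]_L = 4·(0) + 4·(1) − 3·(2) + (2) = 0
  T: 4·[τ]_T + 4·[ξ]_T − 3·[ζ]_T + [W]_T = 4·(1) + 4·(1) − 3·(2) + (-2) = 0
All base exponents vanish — dimensionless.

yes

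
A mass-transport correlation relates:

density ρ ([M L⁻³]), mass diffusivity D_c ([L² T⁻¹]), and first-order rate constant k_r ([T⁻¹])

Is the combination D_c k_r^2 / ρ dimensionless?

Sum the exponent of each base dimension across the product:
  M: −[ρ]_M + [D_c]_M + 2·[k_r]_M = −(1) + (0) + 2·(0) = -1
  L: −[ρ]_L + [D_c]_L + 2·[k_r]_L = −(-3) + (2) + 2·(0) = 5
  T: −[ρ]_T + [D_c]_T + 2·[k_r]_T = −(0) + (-1) + 2·(-1) = -3
Net dimensions [M⁻¹ L⁵ T⁻³] ≠ [1] — not dimensionless.

no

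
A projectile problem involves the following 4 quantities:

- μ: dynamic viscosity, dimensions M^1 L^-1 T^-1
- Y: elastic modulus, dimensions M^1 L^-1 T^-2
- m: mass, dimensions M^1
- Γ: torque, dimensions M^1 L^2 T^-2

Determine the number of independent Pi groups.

1

There are 4 variables and 3 base dimensions (M, L, T).
The dimension matrix has rank 3.
Independent dimensionless groups: 4 − 3 = 1.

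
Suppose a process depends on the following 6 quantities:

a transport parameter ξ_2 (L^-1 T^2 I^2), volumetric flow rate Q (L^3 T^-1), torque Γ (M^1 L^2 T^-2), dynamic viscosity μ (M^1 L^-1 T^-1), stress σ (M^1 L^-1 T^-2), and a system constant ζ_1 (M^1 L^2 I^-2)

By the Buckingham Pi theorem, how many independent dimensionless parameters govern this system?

2

There are 6 variables and 4 base dimensions (M, L, T, I).
The dimension matrix has rank 4.
Independent dimensionless groups: 6 − 4 = 2.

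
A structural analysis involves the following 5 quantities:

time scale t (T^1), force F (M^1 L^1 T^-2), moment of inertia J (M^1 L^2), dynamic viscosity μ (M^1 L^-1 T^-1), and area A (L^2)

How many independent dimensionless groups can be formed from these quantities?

There are 5 variables and 3 base dimensions (M, L, T).
The dimension matrix has rank 3.
Independent dimensionless groups: 5 − 3 = 2.

2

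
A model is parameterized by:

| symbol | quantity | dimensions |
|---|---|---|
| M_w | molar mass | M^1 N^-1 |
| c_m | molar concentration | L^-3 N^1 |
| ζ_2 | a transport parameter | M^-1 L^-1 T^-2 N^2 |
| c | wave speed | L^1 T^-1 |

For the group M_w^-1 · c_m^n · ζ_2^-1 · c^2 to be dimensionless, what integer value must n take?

1

Balance the L exponent: (-3)·n from c_m, plus −(0) − (-1) + 2·(1) = 3 from the rest, must sum to zero.
-3n + 3 = 0, so n = 1.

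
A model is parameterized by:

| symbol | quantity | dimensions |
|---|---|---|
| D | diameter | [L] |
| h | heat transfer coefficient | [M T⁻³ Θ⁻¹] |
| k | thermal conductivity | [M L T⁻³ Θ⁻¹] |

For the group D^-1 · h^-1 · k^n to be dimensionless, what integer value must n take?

1

Balance the M exponent: (1)·n from k, plus −(0) − (1) = -1 from the rest, must sum to zero.
n − 1 = 0, so n = 1.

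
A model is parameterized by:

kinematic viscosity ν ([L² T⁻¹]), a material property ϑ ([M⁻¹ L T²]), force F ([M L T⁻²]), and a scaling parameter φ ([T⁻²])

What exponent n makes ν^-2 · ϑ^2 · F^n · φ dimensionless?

Balance the M exponent: (1)·n from F, plus −2·(0) + 2·(-1) + (0) = -2 from the rest, must sum to zero.
n − 2 = 0, so n = 2.

2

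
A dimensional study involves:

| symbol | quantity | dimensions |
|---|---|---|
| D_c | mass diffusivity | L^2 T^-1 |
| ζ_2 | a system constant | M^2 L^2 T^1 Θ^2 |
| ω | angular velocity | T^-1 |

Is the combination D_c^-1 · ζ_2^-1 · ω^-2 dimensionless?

Sum the exponent of each base dimension across the product:
  M: −[D_c]_M − [ζ_2]_M − 2·[ω]_M = −(0) − (2) − 2·(0) = -2
  L: −[D_c]_L − [ζ_2]_L − 2·[ω]_L = −(2) − (2) − 2·(0) = -4
  T: −[D_c]_T − [ζ_2]_T − 2·[ω]_T = −(-1) − (1) − 2·(-1) = 2
  Θ: −[D_c]_Θ − [ζ_2]_Θ − 2·[ω]_Θ = −(0) − (2) − 2·(0) = -2
Net dimensions [M⁻² L⁻⁴ T² Θ⁻²] ≠ [1] — not dimensionless.

no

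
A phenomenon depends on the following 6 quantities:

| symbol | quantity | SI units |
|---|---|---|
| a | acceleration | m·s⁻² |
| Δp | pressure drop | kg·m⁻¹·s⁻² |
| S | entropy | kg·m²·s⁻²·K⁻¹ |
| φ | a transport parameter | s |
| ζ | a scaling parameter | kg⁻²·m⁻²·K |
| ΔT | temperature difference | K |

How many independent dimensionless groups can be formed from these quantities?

2

There are 6 variables and 4 base dimensions (M, L, T, Θ).
The dimension matrix has rank 4.
Independent dimensionless groups: 6 − 4 = 2.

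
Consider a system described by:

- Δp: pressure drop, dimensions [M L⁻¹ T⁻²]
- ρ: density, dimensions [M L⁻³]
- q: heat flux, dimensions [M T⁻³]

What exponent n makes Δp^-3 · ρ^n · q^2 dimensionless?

1

Balance the M exponent: (1)·n from ρ, plus −3·(1) + 2·(1) = -1 from the rest, must sum to zero.
n − 1 = 0, so n = 1.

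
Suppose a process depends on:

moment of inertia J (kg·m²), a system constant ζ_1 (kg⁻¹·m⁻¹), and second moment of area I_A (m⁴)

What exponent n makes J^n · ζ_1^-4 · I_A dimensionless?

-4

Balance the M exponent: (1)·n from J, plus −4·(-1) + (0) = 4 from the rest, must sum to zero.
n + 4 = 0, so n = -4.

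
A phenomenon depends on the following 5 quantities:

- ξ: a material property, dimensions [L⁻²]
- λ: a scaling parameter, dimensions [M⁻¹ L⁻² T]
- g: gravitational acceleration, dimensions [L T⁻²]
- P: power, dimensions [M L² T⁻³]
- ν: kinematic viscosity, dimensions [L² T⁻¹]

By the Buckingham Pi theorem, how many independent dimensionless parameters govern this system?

There are 5 variables and 3 base dimensions (M, L, T).
The dimension matrix has rank 3.
Independent dimensionless groups: 5 − 3 = 2.

2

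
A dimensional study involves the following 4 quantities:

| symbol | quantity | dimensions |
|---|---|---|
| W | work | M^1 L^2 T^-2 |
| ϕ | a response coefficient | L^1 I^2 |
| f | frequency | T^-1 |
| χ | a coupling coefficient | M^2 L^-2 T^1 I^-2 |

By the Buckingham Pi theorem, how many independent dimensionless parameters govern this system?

0

There are 4 variables and 4 base dimensions (M, L, T, I).
The dimension matrix has rank 4.
Independent dimensionless groups: 4 − 4 = 0.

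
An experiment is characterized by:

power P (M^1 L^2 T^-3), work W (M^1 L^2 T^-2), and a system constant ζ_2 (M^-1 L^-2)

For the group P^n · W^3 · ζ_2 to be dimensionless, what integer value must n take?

-2

Balance the M exponent: (1)·n from P, plus 3·(1) + (-1) = 2 from the rest, must sum to zero.
n + 2 = 0, so n = -2.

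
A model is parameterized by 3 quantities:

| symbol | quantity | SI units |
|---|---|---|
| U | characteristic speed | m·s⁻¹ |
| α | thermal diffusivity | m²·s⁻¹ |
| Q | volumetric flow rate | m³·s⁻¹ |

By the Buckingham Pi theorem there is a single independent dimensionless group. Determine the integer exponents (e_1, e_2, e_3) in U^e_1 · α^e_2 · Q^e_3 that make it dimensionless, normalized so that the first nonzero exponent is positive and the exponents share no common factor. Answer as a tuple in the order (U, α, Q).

(1, -2, 1)

L: e_1·(1) + e_2·(2) + e_3·(3) = 0
T: e_1·(-1) + e_2·(-1) + e_3·(-1) = 0
Solving this homogeneous linear system for the smallest-integer solution (first nonzero entry positive) gives (1, -2, 1).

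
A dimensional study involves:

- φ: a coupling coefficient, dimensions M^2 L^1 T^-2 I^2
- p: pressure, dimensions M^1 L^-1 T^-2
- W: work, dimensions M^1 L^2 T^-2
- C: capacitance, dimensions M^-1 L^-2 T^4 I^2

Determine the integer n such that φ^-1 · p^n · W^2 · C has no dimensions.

1

Balance the M exponent: (1)·n from p, plus −(2) + 2·(1) + (-1) = -1 from the rest, must sum to zero.
n − 1 = 0, so n = 1.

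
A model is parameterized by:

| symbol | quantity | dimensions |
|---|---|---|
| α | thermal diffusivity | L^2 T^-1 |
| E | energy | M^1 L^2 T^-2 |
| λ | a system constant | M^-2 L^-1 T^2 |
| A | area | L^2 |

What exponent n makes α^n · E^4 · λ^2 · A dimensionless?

Balance the L exponent: (2)·n from α, plus 4·(2) + 2·(-1) + (2) = 8 from the rest, must sum to zero.
2n + 8 = 0, so n = -4.

-4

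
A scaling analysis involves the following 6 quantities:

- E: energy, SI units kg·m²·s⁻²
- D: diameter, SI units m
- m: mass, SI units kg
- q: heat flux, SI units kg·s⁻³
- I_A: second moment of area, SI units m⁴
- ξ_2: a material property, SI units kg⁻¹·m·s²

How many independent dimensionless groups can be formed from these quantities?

3

There are 6 variables and 3 base dimensions (M, L, T).
The dimension matrix has rank 3.
Independent dimensionless groups: 6 − 3 = 3.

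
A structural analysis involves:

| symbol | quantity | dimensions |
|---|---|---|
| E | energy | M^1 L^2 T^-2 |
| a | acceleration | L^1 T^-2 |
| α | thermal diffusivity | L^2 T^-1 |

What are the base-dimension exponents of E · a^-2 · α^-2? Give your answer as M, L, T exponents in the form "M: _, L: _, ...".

Collect each base-dimension exponent across the product:
  M: (1) − 2·(0) − 2·(0) = 1
  L: (2) − 2·(1) − 2·(2) = -4
  T: (-2) − 2·(-2) − 2·(-1) = 4
So the dimensions are [M L⁻⁴ T⁴].

M: 1, L: -4, T: 4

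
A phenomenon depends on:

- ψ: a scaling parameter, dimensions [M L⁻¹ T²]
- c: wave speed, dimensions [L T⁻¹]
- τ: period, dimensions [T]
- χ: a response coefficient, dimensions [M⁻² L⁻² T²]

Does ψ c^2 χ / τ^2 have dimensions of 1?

no

Sum the exponent of each base dimension across the product:
  M: [ψ]_M + 2·[c]_M − 2·[τ]_M + [χ]_M = (1) + 2·(0) − 2·(0) + (-2) = -1
  L: [ψ]_L + 2·[c]_L − 2·[τ]_L + [χ]_L = (-1) + 2·(1) − 2·(0) + (-2) = -1
  T: [ψ]_T + 2·[c]_T − 2·[τ]_T + [χ]_T = (2) + 2·(-1) − 2·(1) + (2) = 0
Net dimensions [M⁻¹ L⁻¹] ≠ [1] — not dimensionless.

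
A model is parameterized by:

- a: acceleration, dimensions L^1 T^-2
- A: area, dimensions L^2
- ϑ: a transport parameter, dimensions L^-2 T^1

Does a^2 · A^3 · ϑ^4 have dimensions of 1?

Sum the exponent of each base dimension across the product:
  L: 2·[a]_L + 3·[A]_L + 4·[ϑ]_L = 2·(1) + 3·(2) + 4·(-2) = 0
  T: 2·[a]_T + 3·[A]_T + 4·[ϑ]_T = 2·(-2) + 3·(0) + 4·(1) = 0
All base exponents vanish — dimensionless.

yes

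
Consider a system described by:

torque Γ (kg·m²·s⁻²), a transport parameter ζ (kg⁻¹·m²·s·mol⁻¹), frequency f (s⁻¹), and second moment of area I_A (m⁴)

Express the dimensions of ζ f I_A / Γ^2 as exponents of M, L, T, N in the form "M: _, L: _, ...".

Collect each base-dimension exponent across the product:
  M: −2·(1) + (-1) + (0) + (0) = -3
  L: −2·(2) + (2) + (0) + (4) = 2
  T: −2·(-2) + (1) + (-1) + (0) = 4
  N: −2·(0) + (-1) + (0) + (0) = -1
So the dimensions are [M⁻³ L² T⁴ N⁻¹].

M: -3, L: 2, T: 4, N: -1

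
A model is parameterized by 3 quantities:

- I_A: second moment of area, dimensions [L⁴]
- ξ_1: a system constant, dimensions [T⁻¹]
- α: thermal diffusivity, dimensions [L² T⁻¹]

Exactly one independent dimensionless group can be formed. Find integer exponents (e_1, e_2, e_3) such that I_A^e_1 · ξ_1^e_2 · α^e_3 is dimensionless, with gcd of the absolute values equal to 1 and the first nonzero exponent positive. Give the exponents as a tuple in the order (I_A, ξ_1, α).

L: e_1·(4) + e_2·(0) + e_3·(2) = 0
T: e_1·(0) + e_2·(-1) + e_3·(-1) = 0
Solving this homogeneous linear system for the smallest-integer solution (first nonzero entry positive) gives (1, 2, -2).

(1, 2, -2)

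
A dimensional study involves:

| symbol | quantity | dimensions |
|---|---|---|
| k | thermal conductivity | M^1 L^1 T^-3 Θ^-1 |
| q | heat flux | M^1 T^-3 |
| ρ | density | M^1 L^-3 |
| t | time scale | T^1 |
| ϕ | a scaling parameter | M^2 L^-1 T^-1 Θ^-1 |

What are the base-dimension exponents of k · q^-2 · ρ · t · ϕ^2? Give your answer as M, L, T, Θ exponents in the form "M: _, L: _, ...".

Collect each base-dimension exponent across the product:
  M: (1) − 2·(1) + (1) + (0) + 2·(2) = 4
  L: (1) − 2·(0) + (-3) + (0) + 2·(-1) = -4
  T: (-3) − 2·(-3) + (0) + (1) + 2·(-1) = 2
  Θ: (-1) − 2·(0) + (0) + (0) + 2·(-1) = -3
So the dimensions are [M⁴ L⁻⁴ T² Θ⁻³].

M: 4, L: -4, T: 2, Θ: -3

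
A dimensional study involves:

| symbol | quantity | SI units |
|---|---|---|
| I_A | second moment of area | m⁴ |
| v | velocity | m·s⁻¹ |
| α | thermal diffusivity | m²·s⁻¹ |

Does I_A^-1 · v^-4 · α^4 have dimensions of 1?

Sum the exponent of each base dimension across the product:
  M: −[I_A]_M − 4·[v]_M + 4·[α]_M = −(0) − 4·(0) + 4·(0) = 0
  L: −[I_A]_L − 4·[v]_L + 4·[α]_L = −(4) − 4·(1) + 4·(2) = 0
  T: −[I_A]_T − 4·[v]_T + 4·[α]_T = −(0) − 4·(-1) + 4·(-1) = 0
All base exponents vanish — dimensionless.

yes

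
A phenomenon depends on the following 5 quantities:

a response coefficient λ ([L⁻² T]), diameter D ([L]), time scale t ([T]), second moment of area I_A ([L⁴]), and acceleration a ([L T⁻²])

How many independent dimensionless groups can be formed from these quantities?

There are 5 variables and 2 base dimensions (L, T).
The dimension matrix has rank 2.
Independent dimensionless groups: 5 − 2 = 3.

3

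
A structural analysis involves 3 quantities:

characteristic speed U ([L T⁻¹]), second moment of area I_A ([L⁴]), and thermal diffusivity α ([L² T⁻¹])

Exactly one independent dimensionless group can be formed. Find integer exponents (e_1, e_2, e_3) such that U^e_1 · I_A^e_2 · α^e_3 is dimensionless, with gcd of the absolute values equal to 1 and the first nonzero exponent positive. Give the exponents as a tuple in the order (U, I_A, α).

(4, 1, -4)

L: e_1·(1) + e_2·(4) + e_3·(2) = 0
T: e_1·(-1) + e_2·(0) + e_3·(-1) = 0
Solving this homogeneous linear system for the smallest-integer solution (first nonzero entry positive) gives (4, 1, -4).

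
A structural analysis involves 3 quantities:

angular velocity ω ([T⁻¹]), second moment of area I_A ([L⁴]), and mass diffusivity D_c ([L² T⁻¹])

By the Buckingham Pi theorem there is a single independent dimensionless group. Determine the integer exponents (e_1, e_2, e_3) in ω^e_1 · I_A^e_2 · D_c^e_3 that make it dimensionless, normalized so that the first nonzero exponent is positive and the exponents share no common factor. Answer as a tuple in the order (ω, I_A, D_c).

L: e_1·(0) + e_2·(4) + e_3·(2) = 0
T: e_1·(-1) + e_2·(0) + e_3·(-1) = 0
Solving this homogeneous linear system for the smallest-integer solution (first nonzero entry positive) gives (2, 1, -2).

(2, 1, -2)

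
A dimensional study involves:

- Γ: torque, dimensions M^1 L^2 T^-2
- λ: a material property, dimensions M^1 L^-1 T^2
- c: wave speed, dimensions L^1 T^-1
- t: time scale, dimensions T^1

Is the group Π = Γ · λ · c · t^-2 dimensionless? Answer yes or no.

no

Sum the exponent of each base dimension across the product:
  M: [Γ]_M + [λ]_M + [c]_M − 2·[t]_M = (1) + (1) + (0) − 2·(0) = 2
  L: [Γ]_L + [λ]_L + [c]_L − 2·[t]_L = (2) + (-1) + (1) − 2·(0) = 2
  T: [Γ]_T + [λ]_T + [c]_T − 2·[t]_T = (-2) + (2) + (-1) − 2·(1) = -3
Net dimensions [M² L² T⁻³] ≠ [1] — not dimensionless.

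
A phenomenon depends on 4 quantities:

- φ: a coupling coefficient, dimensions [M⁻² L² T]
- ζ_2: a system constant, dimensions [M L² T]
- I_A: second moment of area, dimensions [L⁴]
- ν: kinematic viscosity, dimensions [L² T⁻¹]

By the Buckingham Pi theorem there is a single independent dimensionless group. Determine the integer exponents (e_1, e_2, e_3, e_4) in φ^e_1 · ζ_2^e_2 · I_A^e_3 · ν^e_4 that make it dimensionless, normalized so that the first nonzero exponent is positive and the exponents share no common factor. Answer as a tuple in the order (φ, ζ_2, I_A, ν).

M: e_1·(-2) + e_2·(1) + e_3·(0) + e_4·(0) = 0
L: e_1·(2) + e_2·(2) + e_3·(4) + e_4·(2) = 0
T: e_1·(1) + e_2·(1) + e_3·(0) + e_4·(-1) = 0
Solving this homogeneous linear system for the smallest-integer solution (first nonzero entry positive) gives (1, 2, -3, 3).

(1, 2, -3, 3)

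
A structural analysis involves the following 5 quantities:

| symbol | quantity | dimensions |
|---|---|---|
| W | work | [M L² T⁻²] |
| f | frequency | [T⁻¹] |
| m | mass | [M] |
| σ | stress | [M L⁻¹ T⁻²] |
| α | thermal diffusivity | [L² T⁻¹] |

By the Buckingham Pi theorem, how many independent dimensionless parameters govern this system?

2

There are 5 variables and 3 base dimensions (M, L, T).
The dimension matrix has rank 3.
Independent dimensionless groups: 5 − 3 = 2.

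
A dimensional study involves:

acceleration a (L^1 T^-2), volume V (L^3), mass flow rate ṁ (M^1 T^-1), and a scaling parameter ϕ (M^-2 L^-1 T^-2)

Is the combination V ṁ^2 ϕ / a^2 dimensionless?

yes

Sum the exponent of each base dimension across the product:
  M: −2·[a]_M + [V]_M + 2·[ṁ]_M + [ϕ]_M = −2·(0) + (0) + 2·(1) + (-2) = 0
  L: −2·[a]_L + [V]_L + 2·[ṁ]_L + [ϕ]_L = −2·(1) + (3) + 2·(0) + (-1) = 0
  T: −2·[a]_T + [V]_T + 2·[ṁ]_T + [ϕ]_T = −2·(-2) + (0) + 2·(-1) + (-2) = 0
All base exponents vanish — dimensionless.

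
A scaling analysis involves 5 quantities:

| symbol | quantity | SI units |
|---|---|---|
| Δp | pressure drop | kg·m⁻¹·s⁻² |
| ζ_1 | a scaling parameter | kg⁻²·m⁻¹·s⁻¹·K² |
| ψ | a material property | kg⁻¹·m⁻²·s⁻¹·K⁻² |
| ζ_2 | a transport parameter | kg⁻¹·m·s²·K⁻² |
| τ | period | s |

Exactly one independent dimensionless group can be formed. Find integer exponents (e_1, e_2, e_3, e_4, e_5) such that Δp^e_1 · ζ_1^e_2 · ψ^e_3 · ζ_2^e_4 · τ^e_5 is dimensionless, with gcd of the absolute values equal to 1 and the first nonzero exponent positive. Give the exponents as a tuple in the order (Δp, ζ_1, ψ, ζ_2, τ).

(3, 1, -1, 2, 2)

M: e_1·(1) + e_2·(-2) + e_3·(-1) + e_4·(-1) + e_5·(0) = 0
L: e_1·(-1) + e_2·(-1) + e_3·(-2) + e_4·(1) + e_5·(0) = 0
T: e_1·(-2) + e_2·(-1) + e_3·(-1) + e_4·(2) + e_5·(1) = 0
Θ: e_1·(0) + e_2·(2) + e_3·(-2) + e_4·(-2) + e_5·(0) = 0
Solving this homogeneous linear system for the smallest-integer solution (first nonzero entry positive) gives (3, 1, -1, 2, 2).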